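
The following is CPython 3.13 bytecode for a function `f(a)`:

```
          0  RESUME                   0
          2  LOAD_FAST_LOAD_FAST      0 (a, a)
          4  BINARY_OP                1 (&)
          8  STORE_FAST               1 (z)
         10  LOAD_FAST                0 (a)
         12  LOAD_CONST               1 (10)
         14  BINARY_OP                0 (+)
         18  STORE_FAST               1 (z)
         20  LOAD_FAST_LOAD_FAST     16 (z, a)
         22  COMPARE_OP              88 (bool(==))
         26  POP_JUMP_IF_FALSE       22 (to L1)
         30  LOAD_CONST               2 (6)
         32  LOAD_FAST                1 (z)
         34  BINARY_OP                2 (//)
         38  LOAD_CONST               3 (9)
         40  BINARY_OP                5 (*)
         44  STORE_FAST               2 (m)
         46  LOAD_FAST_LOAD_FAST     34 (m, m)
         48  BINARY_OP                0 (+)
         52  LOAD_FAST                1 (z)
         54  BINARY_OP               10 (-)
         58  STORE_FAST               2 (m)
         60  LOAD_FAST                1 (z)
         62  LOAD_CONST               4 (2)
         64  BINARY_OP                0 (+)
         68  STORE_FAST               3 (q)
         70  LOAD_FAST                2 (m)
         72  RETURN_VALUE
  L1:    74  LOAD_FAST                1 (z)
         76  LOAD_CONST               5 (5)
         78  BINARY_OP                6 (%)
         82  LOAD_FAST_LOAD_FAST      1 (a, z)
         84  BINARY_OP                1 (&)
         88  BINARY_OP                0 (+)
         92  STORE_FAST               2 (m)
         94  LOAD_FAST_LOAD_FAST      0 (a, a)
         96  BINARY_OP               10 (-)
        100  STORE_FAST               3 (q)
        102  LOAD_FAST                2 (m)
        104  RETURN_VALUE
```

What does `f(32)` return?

34

LOAD_FAST_LOAD_FAST a,a → push 32,32. Stack: [32, 32]
BINARY_OP & → 32 & 32 = 32. Stack: [32]
STORE_FAST z → z=32. Stack: []
LOAD_FAST a → push 32. Stack: [32]
LOAD_CONST → push 10. Stack: [32, 10]
BINARY_OP + → 32 + 10 = 42. Stack: [42]
STORE_FAST z → z=42. Stack: []
LOAD_FAST_LOAD_FAST z,a → push 42,32. Stack: [42, 32]
COMPARE_OP bool(==) → 42 vs 32 = False. Stack: [False]
POP_JUMP_IF_FALSE → pop False; jump. Stack: []
LOAD_FAST z → push 42. Stack: [42]
LOAD_CONST → push 5. Stack: [42, 5]
BINARY_OP % → 42 % 5 = 2. Stack: [2]
LOAD_FAST_LOAD_FAST a,z → push 32,42. Stack: [2, 32, 42]
BINARY_OP & → 32 & 42 = 32. Stack: [2, 32]
BINARY_OP + → 2 + 32 = 34. Stack: [34]
STORE_FAST m → m=34. Stack: []
LOAD_FAST_LOAD_FAST a,a → push 32,32. Stack: [32, 32]
BINARY_OP - → 32 - 32 = 0. Stack: [0]
STORE_FAST q → q=0. Stack: []
LOAD_FAST m → push 34. Stack: [34]
RETURN_VALUE → return 34.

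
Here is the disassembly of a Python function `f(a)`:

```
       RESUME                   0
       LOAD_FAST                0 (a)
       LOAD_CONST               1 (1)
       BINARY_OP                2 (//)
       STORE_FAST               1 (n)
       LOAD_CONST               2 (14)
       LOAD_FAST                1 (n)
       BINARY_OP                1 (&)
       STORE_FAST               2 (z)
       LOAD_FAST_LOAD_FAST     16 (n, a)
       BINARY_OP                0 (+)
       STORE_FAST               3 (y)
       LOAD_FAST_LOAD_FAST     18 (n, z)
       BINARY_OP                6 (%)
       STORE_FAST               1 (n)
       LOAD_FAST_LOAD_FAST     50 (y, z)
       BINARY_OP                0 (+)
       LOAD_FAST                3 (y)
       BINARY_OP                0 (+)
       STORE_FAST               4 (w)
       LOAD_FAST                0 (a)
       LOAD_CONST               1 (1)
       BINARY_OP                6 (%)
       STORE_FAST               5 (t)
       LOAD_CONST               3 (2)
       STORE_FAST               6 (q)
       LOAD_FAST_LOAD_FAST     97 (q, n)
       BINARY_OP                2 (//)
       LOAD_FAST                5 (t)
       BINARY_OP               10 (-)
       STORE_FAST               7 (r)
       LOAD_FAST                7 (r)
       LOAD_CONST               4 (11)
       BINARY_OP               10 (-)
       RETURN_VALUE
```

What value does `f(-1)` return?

LOAD_FAST a → push -1. Stack: [-1]
LOAD_CONST → push 1. Stack: [-1, 1]
BINARY_OP // → -1 // 1 = -1. Stack: [-1]
STORE_FAST n → n=-1. Stack: []
LOAD_CONST → push 14. Stack: [14]
LOAD_FAST n → push -1. Stack: [14, -1]
BINARY_OP & → 14 & -1 = 14. Stack: [14]
STORE_FAST z → z=14. Stack: []
LOAD_FAST_LOAD_FAST n,a → push -1,-1. Stack: [-1, -1]
BINARY_OP + → -1 + -1 = -2. Stack: [-2]
STORE_FAST y → y=-2. Stack: []
LOAD_FAST_LOAD_FAST n,z → push -1,14. Stack: [-1, 14]
BINARY_OP % → -1 % 14 = 13. Stack: [13]
STORE_FAST n → n=13. Stack: []
LOAD_FAST_LOAD_FAST y,z → push -2,14. Stack: [-2, 14]
BINARY_OP + → -2 + 14 = 12. Stack: [12]
LOAD_FAST y → push -2. Stack: [12, -2]
BINARY_OP + → 12 + -2 = 10. Stack: [10]
STORE_FAST w → w=10. Stack: []
LOAD_FAST a → push -1. Stack: [-1]
LOAD_CONST → push 1. Stack: [-1, 1]
BINARY_OP % → -1 % 1 = 0. Stack: [0]
STORE_FAST t → t=0. Stack: []
LOAD_CONST → push 2. Stack: [2]
STORE_FAST q → q=2. Stack: []
LOAD_FAST_LOAD_FAST q,n → push 2,13. Stack: [2, 13]
BINARY_OP // → 2 // 13 = 0. Stack: [0]
LOAD_FAST t → push 0. Stack: [0, 0]
BINARY_OP - → 0 - 0 = 0. Stack: [0]
STORE_FAST r → r=0. Stack: []
LOAD_FAST r → push 0. Stack: [0]
LOAD_CONST → push 11. Stack: [0, 11]
BINARY_OP - → 0 - 11 = -11. Stack: [-11]
RETURN_VALUE → return -11.

-11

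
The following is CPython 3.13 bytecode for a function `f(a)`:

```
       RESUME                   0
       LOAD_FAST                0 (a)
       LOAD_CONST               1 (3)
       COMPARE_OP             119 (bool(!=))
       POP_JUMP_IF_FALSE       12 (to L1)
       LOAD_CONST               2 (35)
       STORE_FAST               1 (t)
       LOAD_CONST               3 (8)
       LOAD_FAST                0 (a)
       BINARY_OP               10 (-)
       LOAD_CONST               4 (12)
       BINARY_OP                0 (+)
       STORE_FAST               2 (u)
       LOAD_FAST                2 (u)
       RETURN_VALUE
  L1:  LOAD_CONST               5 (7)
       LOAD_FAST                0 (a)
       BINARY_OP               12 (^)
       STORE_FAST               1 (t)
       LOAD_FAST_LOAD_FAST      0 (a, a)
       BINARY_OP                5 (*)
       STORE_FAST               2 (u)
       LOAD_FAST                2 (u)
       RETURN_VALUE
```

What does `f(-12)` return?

LOAD_FAST a → push -12. Stack: [-12]
LOAD_CONST → push 3. Stack: [-12, 3]
COMPARE_OP bool(!=) → -12 vs 3 = True. Stack: [True]
POP_JUMP_IF_FALSE → pop True; no jump. Stack: []
LOAD_CONST → push 35. Stack: [35]
STORE_FAST t → t=35. Stack: []
LOAD_CONST → push 8. Stack: [8]
LOAD_FAST a → push -12. Stack: [8, -12]
BINARY_OP - → 8 - -12 = 20. Stack: [20]
LOAD_CONST → push 12. Stack: [20, 12]
BINARY_OP + → 20 + 12 = 32. Stack: [32]
STORE_FAST u → u=32. Stack: []
LOAD_FAST u → push 32. Stack: [32]
RETURN_VALUE → return 32.

32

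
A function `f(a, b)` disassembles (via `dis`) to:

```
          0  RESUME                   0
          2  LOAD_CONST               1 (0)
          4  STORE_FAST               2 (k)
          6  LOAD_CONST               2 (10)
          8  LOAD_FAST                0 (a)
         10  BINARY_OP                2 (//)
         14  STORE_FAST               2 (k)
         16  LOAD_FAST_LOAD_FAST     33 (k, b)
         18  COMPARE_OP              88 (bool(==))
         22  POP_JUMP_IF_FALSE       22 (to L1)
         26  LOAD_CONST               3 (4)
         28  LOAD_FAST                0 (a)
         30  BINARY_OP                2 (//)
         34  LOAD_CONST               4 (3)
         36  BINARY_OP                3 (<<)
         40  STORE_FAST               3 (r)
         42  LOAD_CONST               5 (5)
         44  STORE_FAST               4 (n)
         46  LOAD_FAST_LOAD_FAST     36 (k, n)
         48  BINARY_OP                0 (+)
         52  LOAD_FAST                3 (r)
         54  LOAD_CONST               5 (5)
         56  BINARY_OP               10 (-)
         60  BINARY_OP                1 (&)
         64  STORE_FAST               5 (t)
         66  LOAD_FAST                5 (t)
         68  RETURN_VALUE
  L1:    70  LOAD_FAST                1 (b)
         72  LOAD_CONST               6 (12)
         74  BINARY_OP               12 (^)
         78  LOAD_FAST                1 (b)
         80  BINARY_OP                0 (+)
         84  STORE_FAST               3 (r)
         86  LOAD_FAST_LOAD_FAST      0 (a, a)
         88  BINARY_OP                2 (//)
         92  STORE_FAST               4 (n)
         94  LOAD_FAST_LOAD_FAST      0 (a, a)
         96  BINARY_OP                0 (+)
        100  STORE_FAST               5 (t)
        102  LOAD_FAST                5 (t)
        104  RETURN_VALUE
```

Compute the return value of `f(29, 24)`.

LOAD_CONST → push 0. Stack: [0]
STORE_FAST k → k=0. Stack: []
LOAD_CONST → push 10. Stack: [10]
LOAD_FAST a → push 29. Stack: [10, 29]
BINARY_OP // → 10 // 29 = 0. Stack: [0]
STORE_FAST k → k=0. Stack: []
LOAD_FAST_LOAD_FAST k,b → push 0,24. Stack: [0, 24]
COMPARE_OP bool(==) → 0 vs 24 = False. Stack: [False]
POP_JUMP_IF_FALSE → pop False; jump. Stack: []
LOAD_FAST b → push 24. Stack: [24]
LOAD_CONST → push 12. Stack: [24, 12]
BINARY_OP ^ → 24 ^ 12 = 20. Stack: [20]
LOAD_FAST b → push 24. Stack: [20, 24]
BINARY_OP + → 20 + 24 = 44. Stack: [44]
STORE_FAST r → r=44. Stack: []
LOAD_FAST_LOAD_FAST a,a → push 29,29. Stack: [29, 29]
BINARY_OP // → 29 // 29 = 1. Stack: [1]
STORE_FAST n → n=1. Stack: []
LOAD_FAST_LOAD_FAST a,a → push 29,29. Stack: [29, 29]
BINARY_OP + → 29 + 29 = 58. Stack: [58]
STORE_FAST t → t=58. Stack: []
LOAD_FAST t → push 58. Stack: [58]
RETURN_VALUE → return 58.

58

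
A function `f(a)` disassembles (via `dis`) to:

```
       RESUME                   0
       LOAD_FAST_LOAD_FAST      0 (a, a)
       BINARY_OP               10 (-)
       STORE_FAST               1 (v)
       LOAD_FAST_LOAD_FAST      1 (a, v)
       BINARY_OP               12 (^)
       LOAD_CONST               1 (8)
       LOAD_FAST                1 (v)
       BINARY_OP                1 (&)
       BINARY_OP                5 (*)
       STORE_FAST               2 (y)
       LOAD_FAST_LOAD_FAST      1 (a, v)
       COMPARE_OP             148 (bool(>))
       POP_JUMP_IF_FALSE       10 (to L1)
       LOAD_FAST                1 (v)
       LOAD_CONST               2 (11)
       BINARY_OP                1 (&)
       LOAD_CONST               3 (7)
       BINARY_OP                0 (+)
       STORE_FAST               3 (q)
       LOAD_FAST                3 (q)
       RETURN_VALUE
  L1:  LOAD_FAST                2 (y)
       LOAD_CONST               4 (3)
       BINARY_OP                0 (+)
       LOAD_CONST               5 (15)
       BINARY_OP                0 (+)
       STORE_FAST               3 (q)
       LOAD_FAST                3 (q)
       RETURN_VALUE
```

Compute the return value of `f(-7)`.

18

LOAD_FAST_LOAD_FAST a,a → push -7,-7. Stack: [-7, -7]
BINARY_OP - → -7 - -7 = 0. Stack: [0]
STORE_FAST v → v=0. Stack: []
LOAD_FAST_LOAD_FAST a,v → push -7,0. Stack: [-7, 0]
BINARY_OP ^ → -7 ^ 0 = -7. Stack: [-7]
LOAD_CONST → push 8. Stack: [-7, 8]
LOAD_FAST v → push 0. Stack: [-7, 8, 0]
BINARY_OP & → 8 & 0 = 0. Stack: [-7, 0]
BINARY_OP * → -7 * 0 = 0. Stack: [0]
STORE_FAST y → y=0. Stack: []
LOAD_FAST_LOAD_FAST a,v → push -7,0. Stack: [-7, 0]
COMPARE_OP bool(>) → -7 vs 0 = False. Stack: [False]
POP_JUMP_IF_FALSE → pop False; jump. Stack: []
LOAD_FAST y → push 0. Stack: [0]
LOAD_CONST → push 3. Stack: [0, 3]
BINARY_OP + → 0 + 3 = 3. Stack: [3]
LOAD_CONST → push 15. Stack: [3, 15]
BINARY_OP + → 3 + 15 = 18. Stack: [18]
STORE_FAST q → q=18. Stack: []
LOAD_FAST q → push 18. Stack: [18]
RETURN_VALUE → return 18.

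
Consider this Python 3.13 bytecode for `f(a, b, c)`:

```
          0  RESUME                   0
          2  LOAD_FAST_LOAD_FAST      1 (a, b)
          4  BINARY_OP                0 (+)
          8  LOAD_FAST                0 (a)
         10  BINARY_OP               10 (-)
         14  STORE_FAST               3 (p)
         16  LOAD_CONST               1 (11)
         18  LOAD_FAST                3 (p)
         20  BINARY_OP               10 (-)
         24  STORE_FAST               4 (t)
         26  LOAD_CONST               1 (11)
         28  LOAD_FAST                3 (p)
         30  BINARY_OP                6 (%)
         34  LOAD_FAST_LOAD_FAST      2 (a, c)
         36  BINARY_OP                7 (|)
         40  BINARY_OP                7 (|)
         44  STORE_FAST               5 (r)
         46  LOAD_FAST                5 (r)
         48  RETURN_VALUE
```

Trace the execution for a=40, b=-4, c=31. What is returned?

LOAD_FAST_LOAD_FAST a,b → push 40,-4. Stack: [40, -4]
BINARY_OP + → 40 + -4 = 36. Stack: [36]
LOAD_FAST a → push 40. Stack: [36, 40]
BINARY_OP - → 36 - 40 = -4. Stack: [-4]
STORE_FAST p → p=-4. Stack: []
LOAD_CONST → push 11. Stack: [11]
LOAD_FAST p → push -4. Stack: [11, -4]
BINARY_OP - → 11 - -4 = 15. Stack: [15]
STORE_FAST t → t=15. Stack: []
LOAD_CONST → push 11. Stack: [11]
LOAD_FAST p → push -4. Stack: [11, -4]
BINARY_OP % → 11 % -4 = -1. Stack: [-1]
LOAD_FAST_LOAD_FAST a,c → push 40,31. Stack: [-1, 40, 31]
BINARY_OP | → 40 | 31 = 63. Stack: [-1, 63]
BINARY_OP | → -1 | 63 = -1. Stack: [-1]
STORE_FAST r → r=-1. Stack: []
LOAD_FAST r → push -1. Stack: [-1]
RETURN_VALUE → return -1.

-1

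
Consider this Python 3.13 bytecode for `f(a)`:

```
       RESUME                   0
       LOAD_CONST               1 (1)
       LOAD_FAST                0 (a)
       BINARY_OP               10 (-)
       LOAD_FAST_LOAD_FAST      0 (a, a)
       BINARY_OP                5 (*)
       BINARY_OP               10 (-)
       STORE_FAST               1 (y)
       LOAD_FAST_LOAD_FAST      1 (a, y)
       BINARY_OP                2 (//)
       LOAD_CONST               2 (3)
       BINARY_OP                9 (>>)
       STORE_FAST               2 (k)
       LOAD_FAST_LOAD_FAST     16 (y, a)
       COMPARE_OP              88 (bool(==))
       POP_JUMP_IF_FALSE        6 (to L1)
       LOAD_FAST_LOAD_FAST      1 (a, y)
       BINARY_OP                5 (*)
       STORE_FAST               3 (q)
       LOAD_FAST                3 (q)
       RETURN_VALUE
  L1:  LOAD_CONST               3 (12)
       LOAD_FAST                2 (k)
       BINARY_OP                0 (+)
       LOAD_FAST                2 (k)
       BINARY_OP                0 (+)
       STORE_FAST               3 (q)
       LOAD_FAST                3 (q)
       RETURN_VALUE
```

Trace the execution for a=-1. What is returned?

10

LOAD_CONST → push 1. Stack: [1]
LOAD_FAST a → push -1. Stack: [1, -1]
BINARY_OP - → 1 - -1 = 2. Stack: [2]
LOAD_FAST_LOAD_FAST a,a → push -1,-1. Stack: [2, -1, -1]
BINARY_OP * → -1 * -1 = 1. Stack: [2, 1]
BINARY_OP - → 2 - 1 = 1. Stack: [1]
STORE_FAST y → y=1. Stack: []
LOAD_FAST_LOAD_FAST a,y → push -1,1. Stack: [-1, 1]
BINARY_OP // → -1 // 1 = -1. Stack: [-1]
LOAD_CONST → push 3. Stack: [-1, 3]
BINARY_OP >> → -1 >> 3 = -1. Stack: [-1]
STORE_FAST k → k=-1. Stack: []
LOAD_FAST_LOAD_FAST y,a → push 1,-1. Stack: [1, -1]
COMPARE_OP bool(==) → 1 vs -1 = False. Stack: [False]
POP_JUMP_IF_FALSE → pop False; jump. Stack: []
LOAD_CONST → push 12. Stack: [12]
LOAD_FAST k → push -1. Stack: [12, -1]
BINARY_OP + → 12 + -1 = 11. Stack: [11]
LOAD_FAST k → push -1. Stack: [11, -1]
BINARY_OP + → 11 + -1 = 10. Stack: [10]
STORE_FAST q → q=10. Stack: []
LOAD_FAST q → push 10. Stack: [10]
RETURN_VALUE → return 10.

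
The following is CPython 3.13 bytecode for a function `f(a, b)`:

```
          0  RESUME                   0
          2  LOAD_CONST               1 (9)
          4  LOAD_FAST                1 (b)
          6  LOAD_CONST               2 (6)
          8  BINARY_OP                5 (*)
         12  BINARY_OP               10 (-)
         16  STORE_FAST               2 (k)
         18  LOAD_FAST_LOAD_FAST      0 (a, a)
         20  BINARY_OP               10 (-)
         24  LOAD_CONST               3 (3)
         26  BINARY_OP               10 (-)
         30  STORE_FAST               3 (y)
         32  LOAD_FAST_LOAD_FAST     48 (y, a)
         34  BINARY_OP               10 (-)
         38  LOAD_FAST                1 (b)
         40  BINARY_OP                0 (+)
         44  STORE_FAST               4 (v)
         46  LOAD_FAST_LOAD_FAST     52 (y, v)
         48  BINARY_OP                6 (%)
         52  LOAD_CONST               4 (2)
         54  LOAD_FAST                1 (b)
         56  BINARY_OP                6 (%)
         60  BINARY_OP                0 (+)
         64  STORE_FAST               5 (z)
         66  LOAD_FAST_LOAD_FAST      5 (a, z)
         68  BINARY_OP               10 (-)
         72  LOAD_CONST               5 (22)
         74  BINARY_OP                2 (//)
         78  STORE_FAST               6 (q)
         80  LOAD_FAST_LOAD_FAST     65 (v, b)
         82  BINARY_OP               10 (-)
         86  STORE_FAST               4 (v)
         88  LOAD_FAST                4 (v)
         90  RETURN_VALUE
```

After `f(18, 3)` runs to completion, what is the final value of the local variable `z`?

-1

LOAD_CONST → push 9. Stack: [9]
LOAD_FAST b → push 3. Stack: [9, 3]
LOAD_CONST → push 6. Stack: [9, 3, 6]
BINARY_OP * → 3 * 6 = 18. Stack: [9, 18]
BINARY_OP - → 9 - 18 = -9. Stack: [-9]
STORE_FAST k → k=-9. Stack: []
LOAD_FAST_LOAD_FAST a,a → push 18,18. Stack: [18, 18]
BINARY_OP - → 18 - 18 = 0. Stack: [0]
LOAD_CONST → push 3. Stack: [0, 3]
BINARY_OP - → 0 - 3 = -3. Stack: [-3]
STORE_FAST y → y=-3. Stack: []
LOAD_FAST_LOAD_FAST y,a → push -3,18. Stack: [-3, 18]
BINARY_OP - → -3 - 18 = -21. Stack: [-21]
LOAD_FAST b → push 3. Stack: [-21, 3]
BINARY_OP + → -21 + 3 = -18. Stack: [-18]
STORE_FAST v → v=-18. Stack: []
LOAD_FAST_LOAD_FAST y,v → push -3,-18. Stack: [-3, -18]
BINARY_OP % → -3 % -18 = -3. Stack: [-3]
LOAD_CONST → push 2. Stack: [-3, 2]
LOAD_FAST b → push 3. Stack: [-3, 2, 3]
BINARY_OP % → 2 % 3 = 2. Stack: [-3, 2]
BINARY_OP + → -3 + 2 = -1. Stack: [-1]
STORE_FAST z → z=-1. Stack: []
LOAD_FAST_LOAD_FAST a,z → push 18,-1. Stack: [18, -1]
BINARY_OP - → 18 - -1 = 19. Stack: [19]
LOAD_CONST → push 22. Stack: [19, 22]
BINARY_OP // → 19 // 22 = 0. Stack: [0]
STORE_FAST q → q=0. Stack: []
LOAD_FAST_LOAD_FAST v,b → push -18,3. Stack: [-18, 3]
BINARY_OP - → -18 - 3 = -21. Stack: [-21]
STORE_FAST v → v=-21. Stack: []
LOAD_FAST v → push -21. Stack: [-21]
RETURN_VALUE → return -21.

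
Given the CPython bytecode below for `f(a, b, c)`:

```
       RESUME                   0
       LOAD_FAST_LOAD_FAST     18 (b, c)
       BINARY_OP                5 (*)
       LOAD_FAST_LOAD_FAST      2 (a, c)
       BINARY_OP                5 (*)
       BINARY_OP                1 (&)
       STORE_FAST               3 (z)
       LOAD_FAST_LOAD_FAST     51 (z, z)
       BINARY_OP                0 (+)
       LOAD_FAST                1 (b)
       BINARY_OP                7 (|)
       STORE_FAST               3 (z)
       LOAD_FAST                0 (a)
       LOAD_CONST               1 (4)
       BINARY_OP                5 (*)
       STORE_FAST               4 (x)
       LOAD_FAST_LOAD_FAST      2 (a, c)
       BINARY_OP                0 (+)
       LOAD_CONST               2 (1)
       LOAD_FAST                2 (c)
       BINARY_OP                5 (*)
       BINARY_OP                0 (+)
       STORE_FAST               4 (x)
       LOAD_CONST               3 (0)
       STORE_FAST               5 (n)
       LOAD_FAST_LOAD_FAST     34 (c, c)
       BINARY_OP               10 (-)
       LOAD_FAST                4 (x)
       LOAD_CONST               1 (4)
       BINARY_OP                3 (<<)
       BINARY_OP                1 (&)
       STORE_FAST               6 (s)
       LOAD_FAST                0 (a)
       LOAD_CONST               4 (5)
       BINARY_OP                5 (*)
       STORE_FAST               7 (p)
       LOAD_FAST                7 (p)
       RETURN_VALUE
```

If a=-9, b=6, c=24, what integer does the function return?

-45

LOAD_FAST_LOAD_FAST b,c → push 6,24. Stack: [6, 24]
BINARY_OP * → 6 * 24 = 144. Stack: [144]
LOAD_FAST_LOAD_FAST a,c → push -9,24. Stack: [144, -9, 24]
BINARY_OP * → -9 * 24 = -216. Stack: [144, -216]
BINARY_OP & → 144 & -216 = 0. Stack: [0]
STORE_FAST z → z=0. Stack: []
LOAD_FAST_LOAD_FAST z,z → push 0,0. Stack: [0, 0]
BINARY_OP + → 0 + 0 = 0. Stack: [0]
LOAD_FAST b → push 6. Stack: [0, 6]
BINARY_OP | → 0 | 6 = 6. Stack: [6]
STORE_FAST z → z=6. Stack: []
LOAD_FAST a → push -9. Stack: [-9]
LOAD_CONST → push 4. Stack: [-9, 4]
BINARY_OP * → -9 * 4 = -36. Stack: [-36]
STORE_FAST x → x=-36. Stack: []
LOAD_FAST_LOAD_FAST a,c → push -9,24. Stack: [-9, 24]
BINARY_OP + → -9 + 24 = 15. Stack: [15]
LOAD_CONST → push 1. Stack: [15, 1]
LOAD_FAST c → push 24. Stack: [15, 1, 24]
BINARY_OP * → 1 * 24 = 24. Stack: [15, 24]
BINARY_OP + → 15 + 24 = 39. Stack: [39]
STORE_FAST x → x=39. Stack: []
LOAD_CONST → push 0. Stack: [0]
STORE_FAST n → n=0. Stack: []
LOAD_FAST_LOAD_FAST c,c → push 24,24. Stack: [24, 24]
BINARY_OP - → 24 - 24 = 0. Stack: [0]
LOAD_FAST x → push 39. Stack: [0, 39]
LOAD_CONST → push 4. Stack: [0, 39, 4]
BINARY_OP << → 39 << 4 = 624. Stack: [0, 624]
BINARY_OP & → 0 & 624 = 0. Stack: [0]
STORE_FAST s → s=0. Stack: []
LOAD_FAST a → push -9. Stack: [-9]
LOAD_CONST → push 5. Stack: [-9, 5]
BINARY_OP * → -9 * 5 = -45. Stack: [-45]
STORE_FAST p → p=-45. Stack: []
LOAD_FAST p → push -45. Stack: [-45]
RETURN_VALUE → return -45.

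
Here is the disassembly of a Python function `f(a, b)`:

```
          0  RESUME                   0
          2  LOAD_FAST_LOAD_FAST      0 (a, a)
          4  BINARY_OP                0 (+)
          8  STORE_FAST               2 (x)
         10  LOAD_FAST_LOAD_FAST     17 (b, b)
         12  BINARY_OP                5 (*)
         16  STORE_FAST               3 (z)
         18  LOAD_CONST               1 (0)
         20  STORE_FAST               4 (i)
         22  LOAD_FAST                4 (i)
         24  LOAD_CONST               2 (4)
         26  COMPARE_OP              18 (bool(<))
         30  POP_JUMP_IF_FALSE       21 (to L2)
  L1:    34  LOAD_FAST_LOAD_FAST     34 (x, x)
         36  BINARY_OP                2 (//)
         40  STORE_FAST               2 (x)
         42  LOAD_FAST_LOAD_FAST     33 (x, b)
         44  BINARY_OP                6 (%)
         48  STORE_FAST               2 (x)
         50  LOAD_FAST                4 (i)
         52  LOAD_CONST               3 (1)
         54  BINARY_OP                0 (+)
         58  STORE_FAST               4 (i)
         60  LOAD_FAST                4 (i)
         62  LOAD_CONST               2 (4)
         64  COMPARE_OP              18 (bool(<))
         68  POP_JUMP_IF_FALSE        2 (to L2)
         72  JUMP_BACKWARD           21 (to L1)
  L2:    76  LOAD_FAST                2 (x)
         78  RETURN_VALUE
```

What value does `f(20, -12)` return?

LOAD_FAST_LOAD_FAST a,a → push 20,20
BINARY_OP + → 20 + 20 = 40
STORE_FAST x → x=40
LOAD_FAST_LOAD_FAST b,b → push -12,-12
BINARY_OP * → -12 * -12 = 144
STORE_FAST z → z=144
LOAD_CONST → push 0
STORE_FAST i → i=0
LOAD_FAST i → push 0
LOAD_CONST → push 4
COMPARE_OP bool(<) → 0 vs 4 = True
POP_JUMP_IF_FALSE → pop True; no jump
LOAD_FAST_LOAD_FAST x,x → push 40,40
BINARY_OP // → 40 // 40 = 1
STORE_FAST x → x=1
LOAD_FAST_LOAD_FAST x,b → push 1,-12
BINARY_OP % → 1 % -12 = -11
STORE_FAST x → x=-11
LOAD_FAST i → push 0
LOAD_CONST → push 1
BINARY_OP + → 0 + 1 = 1
STORE_FAST i → i=1
LOAD_FAST i → push 1
LOAD_CONST → push 4
COMPARE_OP bool(<) → 1 vs 4 = True
POP_JUMP_IF_FALSE → pop True; no jump
LOAD_FAST_LOAD_FAST x,x → push -11,-11
BINARY_OP // → -11 // -11 = 1
STORE_FAST x → x=1
LOAD_FAST_LOAD_FAST x,b → push 1,-12
BINARY_OP % → 1 % -12 = -11
STORE_FAST x → x=-11
LOAD_FAST i → push 1
LOAD_CONST → push 1
BINARY_OP + → 1 + 1 = 2
STORE_FAST i → i=2
LOAD_FAST i → push 2
LOAD_CONST → push 4
COMPARE_OP bool(<) → 2 vs 4 = True
POP_JUMP_IF_FALSE → pop True; no jump
LOAD_FAST_LOAD_FAST x,x → push -11,-11
BINARY_OP // → -11 // -11 = 1
STORE_FAST x → x=1
LOAD_FAST_LOAD_FAST x,b → push 1,-12
BINARY_OP % → 1 % -12 = -11
STORE_FAST x → x=-11
LOAD_FAST i → push 2
LOAD_CONST → push 1
BINARY_OP + → 2 + 1 = 3
STORE_FAST i → i=3
LOAD_FAST i → push 3
LOAD_CONST → push 4
COMPARE_OP bool(<) → 3 vs 4 = True
POP_JUMP_IF_FALSE → pop True; no jump
LOAD_FAST_LOAD_FAST x,x → push -11,-11
BINARY_OP // → -11 // -11 = 1
STORE_FAST x → x=1
LOAD_FAST_LOAD_FAST x,b → push 1,-12
BINARY_OP % → 1 % -12 = -11
STORE_FAST x → x=-11
LOAD_FAST i → push 3
LOAD_CONST → push 1
BINARY_OP + → 3 + 1 = 4
STORE_FAST i → i=4
LOAD_FAST i → push 4
LOAD_CONST → push 4
COMPARE_OP bool(<) → 4 vs 4 = False
POP_JUMP_IF_FALSE → pop False; jump
LOAD_FAST x → push -11
RETURN_VALUE → return -11.

-11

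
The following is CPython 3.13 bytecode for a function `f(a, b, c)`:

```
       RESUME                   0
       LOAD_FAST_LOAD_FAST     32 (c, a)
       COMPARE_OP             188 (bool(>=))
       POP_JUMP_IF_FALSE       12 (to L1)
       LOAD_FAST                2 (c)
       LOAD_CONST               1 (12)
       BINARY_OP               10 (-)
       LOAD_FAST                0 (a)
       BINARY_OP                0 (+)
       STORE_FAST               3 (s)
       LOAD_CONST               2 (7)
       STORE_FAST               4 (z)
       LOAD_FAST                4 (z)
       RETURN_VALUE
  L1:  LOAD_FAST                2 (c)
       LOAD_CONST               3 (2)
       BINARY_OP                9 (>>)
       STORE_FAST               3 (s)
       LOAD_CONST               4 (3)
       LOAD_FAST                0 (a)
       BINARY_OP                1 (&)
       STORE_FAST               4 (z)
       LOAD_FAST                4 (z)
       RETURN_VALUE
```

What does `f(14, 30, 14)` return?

7

LOAD_FAST_LOAD_FAST c,a → push 14,14. Stack: [14, 14]
COMPARE_OP bool(>=) → 14 vs 14 = True. Stack: [True]
POP_JUMP_IF_FALSE → pop True; no jump. Stack: []
LOAD_FAST c → push 14. Stack: [14]
LOAD_CONST → push 12. Stack: [14, 12]
BINARY_OP - → 14 - 12 = 2. Stack: [2]
LOAD_FAST a → push 14. Stack: [2, 14]
BINARY_OP + → 2 + 14 = 16. Stack: [16]
STORE_FAST s → s=16. Stack: []
LOAD_CONST → push 7. Stack: [7]
STORE_FAST z → z=7. Stack: []
LOAD_FAST z → push 7. Stack: [7]
RETURN_VALUE → return 7.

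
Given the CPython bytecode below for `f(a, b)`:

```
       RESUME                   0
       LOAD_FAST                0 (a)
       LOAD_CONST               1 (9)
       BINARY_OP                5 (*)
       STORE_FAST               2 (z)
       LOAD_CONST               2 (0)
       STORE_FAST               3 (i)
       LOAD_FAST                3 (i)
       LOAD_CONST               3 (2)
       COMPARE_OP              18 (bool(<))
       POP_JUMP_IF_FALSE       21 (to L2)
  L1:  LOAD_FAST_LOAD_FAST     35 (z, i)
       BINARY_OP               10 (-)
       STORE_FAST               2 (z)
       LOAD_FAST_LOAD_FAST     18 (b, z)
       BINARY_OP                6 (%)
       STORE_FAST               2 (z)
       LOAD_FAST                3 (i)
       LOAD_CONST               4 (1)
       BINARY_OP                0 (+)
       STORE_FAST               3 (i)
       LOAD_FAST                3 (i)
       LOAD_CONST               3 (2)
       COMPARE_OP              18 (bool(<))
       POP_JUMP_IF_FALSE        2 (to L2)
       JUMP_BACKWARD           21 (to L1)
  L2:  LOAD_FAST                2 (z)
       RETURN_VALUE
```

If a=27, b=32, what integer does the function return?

LOAD_FAST a → push 27. Stack: [27]
LOAD_CONST → push 9. Stack: [27, 9]
BINARY_OP * → 27 * 9 = 243. Stack: [243]
STORE_FAST z → z=243. Stack: []
LOAD_CONST → push 0. Stack: [0]
STORE_FAST i → i=0. Stack: []
LOAD_FAST i → push 0. Stack: [0]
LOAD_CONST → push 2. Stack: [0, 2]
COMPARE_OP bool(<) → 0 vs 2 = True. Stack: [True]
POP_JUMP_IF_FALSE → pop True; no jump. Stack: []
LOAD_FAST_LOAD_FAST z,i → push 243,0. Stack: [243, 0]
BINARY_OP - → 243 - 0 = 243. Stack: [243]
STORE_FAST z → z=243. Stack: []
LOAD_FAST_LOAD_FAST b,z → push 32,243. Stack: [32, 243]
BINARY_OP % → 32 % 243 = 32. Stack: [32]
STORE_FAST z → z=32. Stack: []
LOAD_FAST i → push 0. Stack: [0]
LOAD_CONST → push 1. Stack: [0, 1]
BINARY_OP + → 0 + 1 = 1. Stack: [1]
STORE_FAST i → i=1. Stack: []
LOAD_FAST i → push 1. Stack: [1]
LOAD_CONST → push 2. Stack: [1, 2]
COMPARE_OP bool(<) → 1 vs 2 = True. Stack: [True]
POP_JUMP_IF_FALSE → pop True; no jump. Stack: []
LOAD_FAST_LOAD_FAST z,i → push 32,1. Stack: [32, 1]
BINARY_OP - → 32 - 1 = 31. Stack: [31]
STORE_FAST z → z=31. Stack: []
LOAD_FAST_LOAD_FAST b,z → push 32,31. Stack: [32, 31]
BINARY_OP % → 32 % 31 = 1. Stack: [1]
STORE_FAST z → z=1. Stack: []
LOAD_FAST i → push 1. Stack: [1]
LOAD_CONST → push 1. Stack: [1, 1]
BINARY_OP + → 1 + 1 = 2. Stack: [2]
STORE_FAST i → i=2. Stack: []
LOAD_FAST i → push 2. Stack: [2]
LOAD_CONST → push 2. Stack: [2, 2]
COMPARE_OP bool(<) → 2 vs 2 = False. Stack: [False]
POP_JUMP_IF_FALSE → pop False; jump. Stack: []
LOAD_FAST z → push 1. Stack: [1]
RETURN_VALUE → return 1.

1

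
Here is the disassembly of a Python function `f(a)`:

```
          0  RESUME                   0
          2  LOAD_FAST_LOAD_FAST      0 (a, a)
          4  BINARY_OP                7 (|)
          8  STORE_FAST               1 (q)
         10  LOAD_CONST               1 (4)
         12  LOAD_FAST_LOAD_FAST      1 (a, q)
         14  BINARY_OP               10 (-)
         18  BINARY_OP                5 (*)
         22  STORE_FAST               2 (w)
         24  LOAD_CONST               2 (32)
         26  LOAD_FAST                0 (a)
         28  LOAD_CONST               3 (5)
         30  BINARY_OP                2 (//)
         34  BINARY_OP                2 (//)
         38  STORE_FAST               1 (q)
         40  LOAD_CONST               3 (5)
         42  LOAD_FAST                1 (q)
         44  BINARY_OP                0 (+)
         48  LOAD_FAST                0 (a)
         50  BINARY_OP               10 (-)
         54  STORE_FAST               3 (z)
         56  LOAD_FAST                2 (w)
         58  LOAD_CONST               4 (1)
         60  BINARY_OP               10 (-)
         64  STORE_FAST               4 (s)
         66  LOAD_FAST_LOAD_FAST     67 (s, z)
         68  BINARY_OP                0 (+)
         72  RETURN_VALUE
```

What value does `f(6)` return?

30

LOAD_FAST_LOAD_FAST a,a → push 6,6. Stack: [6, 6]
BINARY_OP | → 6 | 6 = 6. Stack: [6]
STORE_FAST q → q=6. Stack: []
LOAD_CONST → push 4. Stack: [4]
LOAD_FAST_LOAD_FAST a,q → push 6,6. Stack: [4, 6, 6]
BINARY_OP - → 6 - 6 = 0. Stack: [4, 0]
BINARY_OP * → 4 * 0 = 0. Stack: [0]
STORE_FAST w → w=0. Stack: []
LOAD_CONST → push 32. Stack: [32]
LOAD_FAST a → push 6. Stack: [32, 6]
LOAD_CONST → push 5. Stack: [32, 6, 5]
BINARY_OP // → 6 // 5 = 1. Stack: [32, 1]
BINARY_OP // → 32 // 1 = 32. Stack: [32]
STORE_FAST q → q=32. Stack: []
LOAD_CONST → push 5. Stack: [5]
LOAD_FAST q → push 32. Stack: [5, 32]
BINARY_OP + → 5 + 32 = 37. Stack: [37]
LOAD_FAST a → push 6. Stack: [37, 6]
BINARY_OP - → 37 - 6 = 31. Stack: [31]
STORE_FAST z → z=31. Stack: []
LOAD_FAST w → push 0. Stack: [0]
LOAD_CONST → push 1. Stack: [0, 1]
BINARY_OP - → 0 - 1 = -1. Stack: [-1]
STORE_FAST s → s=-1. Stack: []
LOAD_FAST_LOAD_FAST s,z → push -1,31. Stack: [-1, 31]
BINARY_OP + → -1 + 31 = 30. Stack: [30]
RETURN_VALUE → return 30.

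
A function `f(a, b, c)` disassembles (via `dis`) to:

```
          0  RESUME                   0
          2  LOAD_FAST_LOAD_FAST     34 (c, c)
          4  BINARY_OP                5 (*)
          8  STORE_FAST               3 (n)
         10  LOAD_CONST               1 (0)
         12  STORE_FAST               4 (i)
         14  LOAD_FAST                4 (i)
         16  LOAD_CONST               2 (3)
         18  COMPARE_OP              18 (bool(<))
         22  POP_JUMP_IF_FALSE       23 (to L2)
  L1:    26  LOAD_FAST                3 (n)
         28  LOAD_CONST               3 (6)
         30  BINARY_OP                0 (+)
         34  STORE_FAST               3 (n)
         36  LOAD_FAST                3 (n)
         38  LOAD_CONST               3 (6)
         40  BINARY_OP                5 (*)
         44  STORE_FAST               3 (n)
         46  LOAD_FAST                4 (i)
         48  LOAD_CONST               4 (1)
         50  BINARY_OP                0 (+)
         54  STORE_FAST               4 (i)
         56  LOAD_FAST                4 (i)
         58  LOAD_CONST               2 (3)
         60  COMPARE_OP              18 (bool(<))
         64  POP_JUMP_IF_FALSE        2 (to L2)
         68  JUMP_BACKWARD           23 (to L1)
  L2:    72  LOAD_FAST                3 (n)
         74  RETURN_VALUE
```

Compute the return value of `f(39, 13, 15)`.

50148

LOAD_FAST_LOAD_FAST c,c → push 15,15. Stack: [15, 15]
BINARY_OP * → 15 * 15 = 225. Stack: [225]
STORE_FAST n → n=225. Stack: []
LOAD_CONST → push 0. Stack: [0]
STORE_FAST i → i=0. Stack: []
LOAD_FAST i → push 0. Stack: [0]
LOAD_CONST → push 3. Stack: [0, 3]
COMPARE_OP bool(<) → 0 vs 3 = True. Stack: [True]
POP_JUMP_IF_FALSE → pop True; no jump. Stack: []
LOAD_FAST n → push 225. Stack: [225]
LOAD_CONST → push 6. Stack: [225, 6]
BINARY_OP + → 225 + 6 = 231. Stack: [231]
STORE_FAST n → n=231. Stack: []
LOAD_FAST n → push 231. Stack: [231]
LOAD_CONST → push 6. Stack: [231, 6]
BINARY_OP * → 231 * 6 = 1386. Stack: [1386]
STORE_FAST n → n=1386. Stack: []
LOAD_FAST i → push 0. Stack: [0]
LOAD_CONST → push 1. Stack: [0, 1]
BINARY_OP + → 0 + 1 = 1. Stack: [1]
STORE_FAST i → i=1. Stack: []
LOAD_FAST i → push 1. Stack: [1]
LOAD_CONST → push 3. Stack: [1, 3]
COMPARE_OP bool(<) → 1 vs 3 = True. Stack: [True]
POP_JUMP_IF_FALSE → pop True; no jump. Stack: []
LOAD_FAST n → push 1386. Stack: [1386]
LOAD_CONST → push 6. Stack: [1386, 6]
BINARY_OP + → 1386 + 6 = 1392. Stack: [1392]
STORE_FAST n → n=1392. Stack: []
LOAD_FAST n → push 1392. Stack: [1392]
LOAD_CONST → push 6. Stack: [1392, 6]
BINARY_OP * → 1392 * 6 = 8352. Stack: [8352]
STORE_FAST n → n=8352. Stack: []
LOAD_FAST i → push 1. Stack: [1]
LOAD_CONST → push 1. Stack: [1, 1]
BINARY_OP + → 1 + 1 = 2. Stack: [2]
STORE_FAST i → i=2. Stack: []
LOAD_FAST i → push 2. Stack: [2]
LOAD_CONST → push 3. Stack: [2, 3]
COMPARE_OP bool(<) → 2 vs 3 = True. Stack: [True]
POP_JUMP_IF_FALSE → pop True; no jump. Stack: []
LOAD_FAST n → push 8352. Stack: [8352]
LOAD_CONST → push 6. Stack: [8352, 6]
BINARY_OP + → 8352 + 6 = 8358. Stack: [8358]
STORE_FAST n → n=8358. Stack: []
LOAD_FAST n → push 8358. Stack: [8358]
LOAD_CONST → push 6. Stack: [8358, 6]
BINARY_OP * → 8358 * 6 = 50148. Stack: [50148]
STORE_FAST n → n=50148. Stack: []
LOAD_FAST i → push 2. Stack: [2]
LOAD_CONST → push 1. Stack: [2, 1]
BINARY_OP + → 2 + 1 = 3. Stack: [3]
STORE_FAST i → i=3. Stack: []
LOAD_FAST i → push 3. Stack: [3]
LOAD_CONST → push 3. Stack: [3, 3]
COMPARE_OP bool(<) → 3 vs 3 = False. Stack: [False]
POP_JUMP_IF_FALSE → pop False; jump. Stack: []
LOAD_FAST n → push 50148. Stack: [50148]
RETURN_VALUE → return 50148.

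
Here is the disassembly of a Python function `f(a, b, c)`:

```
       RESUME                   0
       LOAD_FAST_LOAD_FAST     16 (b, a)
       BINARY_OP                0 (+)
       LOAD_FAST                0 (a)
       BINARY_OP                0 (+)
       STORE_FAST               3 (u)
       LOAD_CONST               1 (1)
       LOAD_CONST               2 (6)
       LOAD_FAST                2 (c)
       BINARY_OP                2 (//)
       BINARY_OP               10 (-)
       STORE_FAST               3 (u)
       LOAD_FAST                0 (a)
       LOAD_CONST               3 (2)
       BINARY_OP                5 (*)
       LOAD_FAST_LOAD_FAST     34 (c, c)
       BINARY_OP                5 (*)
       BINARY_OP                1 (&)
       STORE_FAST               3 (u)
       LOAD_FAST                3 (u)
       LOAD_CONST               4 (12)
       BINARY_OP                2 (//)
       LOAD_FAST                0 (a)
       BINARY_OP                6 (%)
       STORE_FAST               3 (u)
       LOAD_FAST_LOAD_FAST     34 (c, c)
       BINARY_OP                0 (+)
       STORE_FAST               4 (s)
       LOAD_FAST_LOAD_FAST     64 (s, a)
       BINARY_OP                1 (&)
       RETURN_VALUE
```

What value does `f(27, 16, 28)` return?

24

LOAD_FAST_LOAD_FAST b,a → push 16,27. Stack: [16, 27]
BINARY_OP + → 16 + 27 = 43. Stack: [43]
LOAD_FAST a → push 27. Stack: [43, 27]
BINARY_OP + → 43 + 27 = 70. Stack: [70]
STORE_FAST u → u=70. Stack: []
LOAD_CONST → push 1. Stack: [1]
LOAD_CONST → push 6. Stack: [1, 6]
LOAD_FAST c → push 28. Stack: [1, 6, 28]
BINARY_OP // → 6 // 28 = 0. Stack: [1, 0]
BINARY_OP - → 1 - 0 = 1. Stack: [1]
STORE_FAST u → u=1. Stack: []
LOAD_FAST a → push 27. Stack: [27]
LOAD_CONST → push 2. Stack: [27, 2]
BINARY_OP * → 27 * 2 = 54. Stack: [54]
LOAD_FAST_LOAD_FAST c,c → push 28,28. Stack: [54, 28, 28]
BINARY_OP * → 28 * 28 = 784. Stack: [54, 784]
BINARY_OP & → 54 & 784 = 16. Stack: [16]
STORE_FAST u → u=16. Stack: []
LOAD_FAST u → push 16. Stack: [16]
LOAD_CONST → push 12. Stack: [16, 12]
BINARY_OP // → 16 // 12 = 1. Stack: [1]
LOAD_FAST a → push 27. Stack: [1, 27]
BINARY_OP % → 1 % 27 = 1. Stack: [1]
STORE_FAST u → u=1. Stack: []
LOAD_FAST_LOAD_FAST c,c → push 28,28. Stack: [28, 28]
BINARY_OP + → 28 + 28 = 56. Stack: [56]
STORE_FAST s → s=56. Stack: []
LOAD_FAST_LOAD_FAST s,a → push 56,27. Stack: [56, 27]
BINARY_OP & → 56 & 27 = 24. Stack: [24]
RETURN_VALUE → return 24.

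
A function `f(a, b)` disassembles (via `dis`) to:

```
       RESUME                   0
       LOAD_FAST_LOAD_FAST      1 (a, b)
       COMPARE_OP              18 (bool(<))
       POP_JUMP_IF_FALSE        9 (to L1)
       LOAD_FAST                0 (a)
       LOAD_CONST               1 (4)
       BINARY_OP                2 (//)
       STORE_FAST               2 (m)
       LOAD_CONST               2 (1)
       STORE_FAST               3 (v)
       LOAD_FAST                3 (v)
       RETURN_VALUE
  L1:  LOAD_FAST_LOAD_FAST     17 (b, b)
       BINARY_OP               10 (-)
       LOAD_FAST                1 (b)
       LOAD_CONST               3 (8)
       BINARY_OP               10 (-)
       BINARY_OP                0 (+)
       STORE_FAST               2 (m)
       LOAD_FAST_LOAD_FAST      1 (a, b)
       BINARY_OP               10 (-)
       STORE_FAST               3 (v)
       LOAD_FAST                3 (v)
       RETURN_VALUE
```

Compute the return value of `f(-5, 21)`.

1

LOAD_FAST_LOAD_FAST a,b → push -5,21. Stack: [-5, 21]
COMPARE_OP bool(<) → -5 vs 21 = True. Stack: [True]
POP_JUMP_IF_FALSE → pop True; no jump. Stack: []
LOAD_FAST a → push -5. Stack: [-5]
LOAD_CONST → push 4. Stack: [-5, 4]
BINARY_OP // → -5 // 4 = -2. Stack: [-2]
STORE_FAST m → m=-2. Stack: []
LOAD_CONST → push 1. Stack: [1]
STORE_FAST v → v=1. Stack: []
LOAD_FAST v → push 1. Stack: [1]
RETURN_VALUE → return 1.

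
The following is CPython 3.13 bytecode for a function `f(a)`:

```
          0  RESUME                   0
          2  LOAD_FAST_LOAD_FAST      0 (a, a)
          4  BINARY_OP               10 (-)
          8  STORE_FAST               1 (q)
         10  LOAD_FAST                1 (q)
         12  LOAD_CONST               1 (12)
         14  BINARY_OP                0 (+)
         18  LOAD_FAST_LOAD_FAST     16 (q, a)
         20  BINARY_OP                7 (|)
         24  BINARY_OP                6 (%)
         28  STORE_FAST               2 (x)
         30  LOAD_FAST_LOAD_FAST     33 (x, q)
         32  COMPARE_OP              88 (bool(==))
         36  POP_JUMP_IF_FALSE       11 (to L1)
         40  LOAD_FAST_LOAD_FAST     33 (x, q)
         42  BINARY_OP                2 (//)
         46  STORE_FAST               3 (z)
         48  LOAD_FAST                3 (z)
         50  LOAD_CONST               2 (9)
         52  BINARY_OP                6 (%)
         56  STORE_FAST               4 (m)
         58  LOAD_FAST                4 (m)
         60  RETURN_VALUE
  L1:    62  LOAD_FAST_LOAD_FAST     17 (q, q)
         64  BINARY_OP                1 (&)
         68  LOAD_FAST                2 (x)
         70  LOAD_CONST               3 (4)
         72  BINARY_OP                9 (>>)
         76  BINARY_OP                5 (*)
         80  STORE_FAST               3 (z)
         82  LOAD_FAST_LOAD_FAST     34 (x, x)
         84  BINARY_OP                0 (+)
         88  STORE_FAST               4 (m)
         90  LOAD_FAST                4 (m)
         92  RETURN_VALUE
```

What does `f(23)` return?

24

LOAD_FAST_LOAD_FAST a,a → push 23,23. Stack: [23, 23]
BINARY_OP - → 23 - 23 = 0. Stack: [0]
STORE_FAST q → q=0. Stack: []
LOAD_FAST q → push 0. Stack: [0]
LOAD_CONST → push 12. Stack: [0, 12]
BINARY_OP + → 0 + 12 = 12. Stack: [12]
LOAD_FAST_LOAD_FAST q,a → push 0,23. Stack: [12, 0, 23]
BINARY_OP | → 0 | 23 = 23. Stack: [12, 23]
BINARY_OP % → 12 % 23 = 12. Stack: [12]
STORE_FAST x → x=12. Stack: []
LOAD_FAST_LOAD_FAST x,q → push 12,0. Stack: [12, 0]
COMPARE_OP bool(==) → 12 vs 0 = False. Stack: [False]
POP_JUMP_IF_FALSE → pop False; jump. Stack: []
LOAD_FAST_LOAD_FAST q,q → push 0,0. Stack: [0, 0]
BINARY_OP & → 0 & 0 = 0. Stack: [0]
LOAD_FAST x → push 12. Stack: [0, 12]
LOAD_CONST → push 4. Stack: [0, 12, 4]
BINARY_OP >> → 12 >> 4 = 0. Stack: [0, 0]
BINARY_OP * → 0 * 0 = 0. Stack: [0]
STORE_FAST z → z=0. Stack: []
LOAD_FAST_LOAD_FAST x,x → push 12,12. Stack: [12, 12]
BINARY_OP + → 12 + 12 = 24. Stack: [24]
STORE_FAST m → m=24. Stack: []
LOAD_FAST m → push 24. Stack: [24]
RETURN_VALUE → return 24.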